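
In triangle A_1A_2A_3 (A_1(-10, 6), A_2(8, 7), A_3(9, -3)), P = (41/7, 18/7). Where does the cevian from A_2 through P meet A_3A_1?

Barycentric coordinates of P with respect to A_1A_2A_3: (1/7, 3/7, 3/7).
On side A_3A_1 the A_2-coordinate is zero; dropping P's A_2-weight 3/7 and renormalizing the remaining 3/7 : 1/7 gives weights 3/4, 1/4 on A_3, A_1.
Q = (3/4)·(9, -3) + (1/4)·(-10, 6) = (17/4, -3/4).

(17/4, -3/4)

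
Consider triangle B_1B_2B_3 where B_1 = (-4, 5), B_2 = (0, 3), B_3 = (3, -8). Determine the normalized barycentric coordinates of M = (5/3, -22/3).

(1/3, -1/3, 1)

Signed area of the reference triangle: [B_1B_2B_3] = ½·((-4)·(3−(-8)) + 0·(-8−5) + 3·(5−3)) = ½·(-44 + 0 + 6) = -19.
[MB_2B_3] = ½·((5/3)·(3−(-8)) + 0·(-8−(-22/3)) + 3·(-22/3−3)) = ½·(55/3 + 0 − 31) = -19/3, so the B_1-coordinate is (-19/3)/(-19) = 1/3.
[B_1MB_3] = ½·((-4)·(-22/3−(-8)) + (5/3)·(-8−5) + 3·(5−(-22/3))) = ½·(-8/3 − 65/3 + 37) = 19/3, so the B_2-coordinate is -1/3.
[B_1B_2M] = ½·((-4)·(3−(-22/3)) + 0·(-22/3−5) + (5/3)·(5−3)) = ½·(-124/3 + 0 + 10/3) = -19, so the B_3-coordinate is 1.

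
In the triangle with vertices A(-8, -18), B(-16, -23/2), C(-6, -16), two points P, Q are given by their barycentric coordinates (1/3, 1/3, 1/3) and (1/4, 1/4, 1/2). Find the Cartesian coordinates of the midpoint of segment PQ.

Barycentric coordinates of the midpoint are the average: (7/24, 7/24, 5/12).
Converting: (7/24)·A + (7/24)·B + (5/12)·C = (-19/2, -733/48).

(-19/2, -733/48)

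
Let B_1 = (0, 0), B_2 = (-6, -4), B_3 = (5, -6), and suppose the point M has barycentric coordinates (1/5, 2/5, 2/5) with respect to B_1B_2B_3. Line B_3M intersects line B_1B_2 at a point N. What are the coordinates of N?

Line B_3M meets B_1B_2 where the B_3-coordinate vanishes; zeroing M's B_3-weight and renormalizing leaves B_1, B_2-weights 1/5 : 2/5 → (1/3, 2/3).
So N = (1/3)·B_1 + (2/3)·B_2 = (-4, -8/3).

(-4, -8/3)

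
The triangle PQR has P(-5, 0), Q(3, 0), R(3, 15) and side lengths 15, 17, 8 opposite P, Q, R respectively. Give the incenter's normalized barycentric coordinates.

The incenter has barycentric coordinates proportional to the opposite side lengths: (15 : 17 : 8).
Normalizing by 15+17+8 = 40 gives (3/8, 17/40, 1/5).

(3/8, 17/40, 1/5)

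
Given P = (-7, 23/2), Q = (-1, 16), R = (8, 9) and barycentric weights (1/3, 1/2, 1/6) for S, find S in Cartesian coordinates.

(-3/2, 40/3)

S = (1/3)·P + (1/2)·Q + (1/6)·R.
x-coordinate: (1/3)·(-7) + (1/2)·(-1) + (1/6)·8 = -3/2.
y-coordinate: (1/3)·(23/2) + (1/2)·16 + (1/6)·9 = 40/3.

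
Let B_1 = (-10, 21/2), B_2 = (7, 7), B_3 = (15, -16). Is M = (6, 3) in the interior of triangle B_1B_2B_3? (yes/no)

Barycentric coordinates of M: (5/33, 43/66, 13/66).
The three coordinates are positive, positive, positive; a point is interior exactly when all three are positive.

yes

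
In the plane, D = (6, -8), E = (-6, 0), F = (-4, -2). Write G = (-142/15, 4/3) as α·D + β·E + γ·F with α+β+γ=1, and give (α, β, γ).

Signed area of the reference triangle: [DEF] = ½·(6·(0−(-2)) + (-6)·(-2−(-8)) + (-4)·(-8−0)) = ½·(12 − 36 + 32) = 4.
[GEF] = ½·((-142/15)·(0−(-2)) + (-6)·(-2−(4/3)) + (-4)·(4/3−0)) = ½·(-284/15 + 20 − 16/3) = -32/15, so the D-coordinate is (-32/15)/4 = -8/15.
[DGF] = ½·(6·(4/3−(-2)) + (-142/15)·(-2−(-8)) + (-4)·(-8−(4/3))) = ½·(20 − 284/5 + 112/3) = 4/15, so the E-coordinate is 1/15.
[DEG] = ½·(6·(0−(4/3)) + (-6)·(4/3−(-8)) + (-142/15)·(-8−0)) = ½·(-8 − 56 + 1136/15) = 88/15, so the F-coordinate is 22/15.
Check: -8/15 + 1/15 + 22/15 = 1.

(-8/15, 1/15, 22/15)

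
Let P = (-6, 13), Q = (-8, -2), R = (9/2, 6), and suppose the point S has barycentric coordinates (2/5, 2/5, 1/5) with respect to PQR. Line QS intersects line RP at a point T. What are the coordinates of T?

Line QS meets RP where the Q-coordinate vanishes; zeroing S's Q-weight and renormalizing leaves R, P-weights 1/5 : 2/5 → (1/3, 2/3).
So T = (1/3)·R + (2/3)·P = (-5/2, 32/3).

(-5/2, 32/3)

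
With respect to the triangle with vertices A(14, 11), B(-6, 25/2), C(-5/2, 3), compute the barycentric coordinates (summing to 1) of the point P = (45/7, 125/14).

Signed area of the reference triangle: [ABC] = ½·(14·(25/2−3) + (-6)·(3−11) + (-5/2)·(11−(25/2))) = ½·(133 + 48 + 15/4) = 739/8.
[PBC] = ½·((45/7)·(25/2−3) + (-6)·(3−(125/14)) + (-5/2)·(125/14−(25/2))) = ½·(855/14 + 249/7 + 125/14) = 739/14, so the A-coordinate is (739/14)/(739/8) = 4/7.
[APC] = ½·(14·(125/14−3) + (45/7)·(3−11) + (-5/2)·(11−(125/14))) = ½·(83 − 360/7 − 145/28) = 739/56, so the B-coordinate is 1/7.
[ABP] = ½·(14·(25/2−(125/14)) + (-6)·(125/14−11) + (45/7)·(11−(25/2))) = ½·(50 + 87/7 − 135/14) = 739/28, so the C-coordinate is 2/7.
Check: 4/7 + 1/7 + 2/7 = 1.

(4/7, 1/7, 2/7)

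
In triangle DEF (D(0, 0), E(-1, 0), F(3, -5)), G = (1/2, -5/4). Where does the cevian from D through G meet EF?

(1, -5/2)

Barycentric coordinates of G with respect to DEF: (1/2, 1/4, 1/4).
On side EF the D-coordinate is zero; dropping G's D-weight 1/2 and renormalizing the remaining 1/4 : 1/4 gives weights 1/2, 1/2 on E, F.
H = (1/2)·(-1, 0) + (1/2)·(3, -5) = (1, -5/2).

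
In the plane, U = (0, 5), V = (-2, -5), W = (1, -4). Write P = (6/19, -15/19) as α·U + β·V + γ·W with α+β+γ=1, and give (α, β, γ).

Signed area of the reference triangle: [UVW] = ½·(0·(-5−(-4)) + (-2)·(-4−5) + 1·(5−(-5))) = ½·(0 + 18 + 10) = 14.
[PVW] = ½·((6/19)·(-5−(-4)) + (-2)·(-4−(-15/19)) + 1·(-15/19−(-5))) = ½·(-6/19 + 122/19 + 80/19) = 98/19, so the U-coordinate is (98/19)/14 = 7/19.
[UPW] = ½·(0·(-15/19−(-4)) + (6/19)·(-4−5) + 1·(5−(-15/19))) = ½·(0 − 54/19 + 110/19) = 28/19, so the V-coordinate is 2/19.
[UVP] = ½·(0·(-5−(-15/19)) + (-2)·(-15/19−5) + (6/19)·(5−(-5))) = ½·(0 + 220/19 + 60/19) = 140/19, so the W-coordinate is 10/19.

(7/19, 2/19, 10/19)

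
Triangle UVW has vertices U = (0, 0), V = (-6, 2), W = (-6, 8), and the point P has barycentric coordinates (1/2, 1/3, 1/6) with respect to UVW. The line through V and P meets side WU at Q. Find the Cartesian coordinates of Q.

(-3/2, 2)

Line VP meets WU where the V-coordinate vanishes; zeroing P's V-weight and renormalizing leaves W, U-weights 1/6 : 1/2 → (1/4, 3/4).
So Q = (1/4)·W + (3/4)·U = (-3/2, 2).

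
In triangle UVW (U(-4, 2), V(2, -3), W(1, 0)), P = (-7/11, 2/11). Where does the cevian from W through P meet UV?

(-2, 1/3)

Barycentric coordinates of P with respect to UVW: (4/11, 2/11, 5/11).
On side UV the W-coordinate is zero; dropping P's W-weight 5/11 and renormalizing the remaining 4/11 : 2/11 gives weights 2/3, 1/3 on U, V.
Q = (2/3)·(-4, 2) + (1/3)·(2, -3) = (-2, 1/3).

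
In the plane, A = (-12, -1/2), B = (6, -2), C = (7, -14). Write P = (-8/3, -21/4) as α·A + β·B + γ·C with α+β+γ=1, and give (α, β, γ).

Signed area of the reference triangle: [ABC] = ½·((-12)·(-2−(-14)) + 6·(-14−(-1/2)) + 7·(-1/2−(-2))) = ½·(-144 − 81 + 21/2) = -429/4.
[PBC] = ½·((-8/3)·(-2−(-14)) + 6·(-14−(-21/4)) + 7·(-21/4−(-2))) = ½·(-32 − 105/2 − 91/4) = -429/8, so the A-coordinate is (-429/8)/(-429/4) = 1/2.
[APC] = ½·((-12)·(-21/4−(-14)) + (-8/3)·(-14−(-1/2)) + 7·(-1/2−(-21/4))) = ½·(-105 + 36 + 133/4) = -143/8, so the B-coordinate is 1/6.
[ABP] = ½·((-12)·(-2−(-21/4)) + 6·(-21/4−(-1/2)) + (-8/3)·(-1/2−(-2))) = ½·(-39 − 57/2 − 4) = -143/4, so the C-coordinate is 1/3.
Check: 1/2 + 1/6 + 1/3 = 1.

(1/2, 1/6, 1/3)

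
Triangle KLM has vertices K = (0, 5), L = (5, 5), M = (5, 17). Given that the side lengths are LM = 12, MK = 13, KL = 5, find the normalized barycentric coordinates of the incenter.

(2/5, 13/30, 1/6)

The incenter has barycentric coordinates proportional to the opposite side lengths: (12 : 13 : 5).
Normalizing by 12+13+5 = 30 gives (2/5, 13/30, 1/6).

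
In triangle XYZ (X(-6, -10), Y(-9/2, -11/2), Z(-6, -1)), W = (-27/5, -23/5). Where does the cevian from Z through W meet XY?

(-5, -7)

Barycentric coordinates of W with respect to XYZ: (1/5, 2/5, 2/5).
On side XY the Z-coordinate is zero; dropping W's Z-weight 2/5 and renormalizing the remaining 1/5 : 2/5 gives weights 1/3, 2/3 on X, Y.
V = (1/3)·(-6, -10) + (2/3)·(-9/2, -11/2) = (-5, -7).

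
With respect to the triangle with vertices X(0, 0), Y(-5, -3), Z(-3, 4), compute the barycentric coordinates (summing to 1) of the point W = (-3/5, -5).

(6/5, 3/5, -4/5)

Signed area of the reference triangle: [XYZ] = ½·(0·(-3−4) + (-5)·(4−0) + (-3)·(0−(-3))) = ½·(0 − 20 − 9) = -29/2.
[WYZ] = ½·((-3/5)·(-3−4) + (-5)·(4−(-5)) + (-3)·(-5−(-3))) = ½·(21/5 − 45 + 6) = -87/5, so the X-coordinate is (-87/5)/(-29/2) = 6/5.
[XWZ] = ½·(0·(-5−4) + (-3/5)·(4−0) + (-3)·(0−(-5))) = ½·(0 − 12/5 − 15) = -87/10, so the Y-coordinate is 3/5.
[XYW] = ½·(0·(-3−(-5)) + (-5)·(-5−0) + (-3/5)·(0−(-3))) = ½·(0 + 25 − 9/5) = 58/5, so the Z-coordinate is -4/5.
Check: 6/5 + 3/5 − 4/5 = 1.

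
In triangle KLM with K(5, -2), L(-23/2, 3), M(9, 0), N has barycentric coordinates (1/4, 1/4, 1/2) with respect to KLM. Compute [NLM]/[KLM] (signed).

The signed ratio [NLM]/[KLM] equals the barycentric coordinate of N at vertex K, which is 1/4.

1/4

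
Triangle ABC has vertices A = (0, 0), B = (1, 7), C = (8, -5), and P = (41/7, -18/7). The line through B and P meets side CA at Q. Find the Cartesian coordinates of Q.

Barycentric coordinates of P with respect to ABC: (1/7, 1/7, 5/7).
On side CA the B-coordinate is zero; dropping P's B-weight 1/7 and renormalizing the remaining 5/7 : 1/7 gives weights 5/6, 1/6 on C, A.
Q = (5/6)·(8, -5) + (1/6)·(0, 0) = (20/3, -25/6).

(20/3, -25/6)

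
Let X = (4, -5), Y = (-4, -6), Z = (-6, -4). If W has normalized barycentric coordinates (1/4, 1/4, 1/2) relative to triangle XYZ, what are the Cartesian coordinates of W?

W = (1/4)·X + (1/4)·Y + (1/2)·Z.
x-coordinate: (1/4)·4 + (1/4)·(-4) + (1/2)·(-6) = -3.
y-coordinate: (1/4)·(-5) + (1/4)·(-6) + (1/2)·(-4) = -19/4.

(-3, -19/4)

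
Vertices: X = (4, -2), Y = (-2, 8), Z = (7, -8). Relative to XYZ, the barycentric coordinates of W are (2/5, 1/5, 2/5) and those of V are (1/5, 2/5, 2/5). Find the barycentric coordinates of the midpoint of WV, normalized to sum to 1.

Since both coordinate triples sum to 1, the midpoint's barycentrics are the componentwise average.
(2/5+1/5)/2 = 3/10; similarly 3/10 and 2/5.

(3/10, 3/10, 2/5)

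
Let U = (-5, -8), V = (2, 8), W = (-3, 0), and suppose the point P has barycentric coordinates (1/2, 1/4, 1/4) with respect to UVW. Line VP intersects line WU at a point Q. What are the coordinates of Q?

(-13/3, -16/3)

Line VP meets WU where the V-coordinate vanishes; zeroing P's V-weight and renormalizing leaves W, U-weights 1/4 : 1/2 → (1/3, 2/3).
So Q = (1/3)·W + (2/3)·U = (-13/3, -16/3).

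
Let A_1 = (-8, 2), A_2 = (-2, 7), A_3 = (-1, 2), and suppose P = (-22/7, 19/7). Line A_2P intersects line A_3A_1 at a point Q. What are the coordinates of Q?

(-10/3, 2)

Barycentric coordinates of P with respect to A_1A_2A_3: (2/7, 1/7, 4/7).
On side A_3A_1 the A_2-coordinate is zero; dropping P's A_2-weight 1/7 and renormalizing the remaining 4/7 : 2/7 gives weights 2/3, 1/3 on A_3, A_1.
Q = (2/3)·(-1, 2) + (1/3)·(-8, 2) = (-10/3, 2).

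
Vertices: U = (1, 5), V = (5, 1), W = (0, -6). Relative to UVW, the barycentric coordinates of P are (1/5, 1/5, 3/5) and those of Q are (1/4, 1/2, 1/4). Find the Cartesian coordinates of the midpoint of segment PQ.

(79/40, -43/40)

Barycentric coordinates of the midpoint are the average: (9/40, 7/20, 17/40).
Converting: (9/40)·U + (7/20)·V + (17/40)·W = (79/40, -43/40).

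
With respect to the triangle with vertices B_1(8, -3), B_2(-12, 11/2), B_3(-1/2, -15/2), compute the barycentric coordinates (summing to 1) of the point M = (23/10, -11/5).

Signed area of the reference triangle: [B_1B_2B_3] = ½·(8·(11/2−(-15/2)) + (-12)·(-15/2−(-3)) + (-1/2)·(-3−(11/2))) = ½·(104 + 54 + 17/4) = 649/8.
[MB_2B_3] = ½·((23/10)·(11/2−(-15/2)) + (-12)·(-15/2−(-11/5)) + (-1/2)·(-11/5−(11/2))) = ½·(299/10 + 318/5 + 77/20) = 1947/40, so the B_1-coordinate is (1947/40)/(649/8) = 3/5.
[B_1MB_3] = ½·(8·(-11/5−(-15/2)) + (23/10)·(-15/2−(-3)) + (-1/2)·(-3−(-11/5))) = ½·(212/5 − 207/20 + 2/5) = 649/40, so the B_2-coordinate is 1/5.
[B_1B_2M] = ½·(8·(11/2−(-11/5)) + (-12)·(-11/5−(-3)) + (23/10)·(-3−(11/2))) = ½·(308/5 − 48/5 − 391/20) = 649/40, so the B_3-coordinate is 1/5.
Check: 3/5 + 1/5 + 1/5 = 1.

(3/5, 1/5, 1/5)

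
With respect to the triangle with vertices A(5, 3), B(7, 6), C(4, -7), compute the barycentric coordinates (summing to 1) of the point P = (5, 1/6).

(1/2, 1/6, 1/3)

Signed area of the reference triangle: [ABC] = ½·(5·(6−(-7)) + 7·(-7−3) + 4·(3−6)) = ½·(65 − 70 − 12) = -17/2.
[PBC] = ½·(5·(6−(-7)) + 7·(-7−(1/6)) + 4·(1/6−6)) = ½·(65 − 301/6 − 70/3) = -17/4, so the A-coordinate is (-17/4)/(-17/2) = 1/2.
[APC] = ½·(5·(1/6−(-7)) + 5·(-7−3) + 4·(3−(1/6))) = ½·(215/6 − 50 + 34/3) = -17/12, so the B-coordinate is 1/6.
[ABP] = ½·(5·(6−(1/6)) + 7·(1/6−3) + 5·(3−6)) = ½·(175/6 − 119/6 − 15) = -17/6, so the C-coordinate is 1/3.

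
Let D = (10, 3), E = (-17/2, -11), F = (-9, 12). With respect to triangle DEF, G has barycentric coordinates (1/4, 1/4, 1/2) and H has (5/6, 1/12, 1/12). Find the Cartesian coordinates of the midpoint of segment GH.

(11/8, 79/24)

Barycentric coordinates of the midpoint are the average: (13/24, 1/6, 7/24).
Converting: (13/24)·D + (1/6)·E + (7/24)·F = (11/8, 79/24).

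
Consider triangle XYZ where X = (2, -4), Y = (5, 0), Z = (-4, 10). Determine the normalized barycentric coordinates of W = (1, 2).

Signed area of the reference triangle: [XYZ] = ½·(2·(0−10) + 5·(10−(-4)) + (-4)·(-4−0)) = ½·(-20 + 70 + 16) = 33.
[WYZ] = ½·(1·(0−10) + 5·(10−2) + (-4)·(2−0)) = ½·(-10 + 40 − 8) = 11, so the X-coordinate is 11/33 = 1/3.
[XWZ] = ½·(2·(2−10) + 1·(10−(-4)) + (-4)·(-4−2)) = ½·(-16 + 14 + 24) = 11, so the Y-coordinate is 1/3.
[XYW] = ½·(2·(0−2) + 5·(2−(-4)) + 1·(-4−0)) = ½·(-4 + 30 − 4) = 11, so the Z-coordinate is 1/3.

(1/3, 1/3, 1/3)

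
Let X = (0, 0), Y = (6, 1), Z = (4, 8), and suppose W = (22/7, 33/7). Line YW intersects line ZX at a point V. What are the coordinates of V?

Barycentric coordinates of W with respect to XYZ: (2/7, 1/7, 4/7).
On side ZX the Y-coordinate is zero; dropping W's Y-weight 1/7 and renormalizing the remaining 4/7 : 2/7 gives weights 2/3, 1/3 on Z, X.
V = (2/3)·(4, 8) + (1/3)·(0, 0) = (8/3, 16/3).

(8/3, 16/3)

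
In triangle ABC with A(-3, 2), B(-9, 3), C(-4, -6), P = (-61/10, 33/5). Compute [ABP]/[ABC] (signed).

[ABC] = ½·((-3)·(3−(-6)) + (-9)·(-6−2) + (-4)·(2−3)) = ½·(-27 + 72 + 4) = 49/2.
[ABP] = ½·((-3)·(3−(33/5)) + (-9)·(33/5−2) + (-61/10)·(2−3)) = ½·(54/5 − 207/5 + 61/10) = -49/4, so the ratio is (-49/4)/(49/2) = -1/2.

-1/2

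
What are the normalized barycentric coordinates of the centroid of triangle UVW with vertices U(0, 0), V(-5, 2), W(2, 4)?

(1/3, 1/3, 1/3)

The centroid is the average of the vertices, so each weight is 1/3.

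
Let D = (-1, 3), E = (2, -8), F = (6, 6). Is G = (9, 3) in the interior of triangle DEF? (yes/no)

Barycentric coordinates of G: (-27/43, 15/43, 55/43).
The three coordinates are negative, positive, positive; a point is interior exactly when all three are positive.

no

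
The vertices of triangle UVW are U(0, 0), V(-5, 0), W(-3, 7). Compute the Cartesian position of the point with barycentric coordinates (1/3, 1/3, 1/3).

P = (1/3)·U + (1/3)·V + (1/3)·W.
x-coordinate: (1/3)·0 + (1/3)·(-5) + (1/3)·(-3) = -8/3.
y-coordinate: (1/3)·0 + (1/3)·0 + (1/3)·7 = 7/3.

(-8/3, 7/3)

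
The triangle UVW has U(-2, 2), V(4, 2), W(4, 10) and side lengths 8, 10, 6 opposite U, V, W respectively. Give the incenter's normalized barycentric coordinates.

(1/3, 5/12, 1/4)

The incenter has barycentric coordinates proportional to the opposite side lengths: (8 : 10 : 6).
Normalizing by 8+10+6 = 24 gives (1/3, 5/12, 1/4).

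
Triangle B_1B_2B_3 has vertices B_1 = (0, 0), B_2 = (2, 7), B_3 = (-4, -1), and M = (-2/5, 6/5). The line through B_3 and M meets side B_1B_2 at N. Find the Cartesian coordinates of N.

(1/2, 7/4)

Barycentric coordinates of M with respect to B_1B_2B_3: (3/5, 1/5, 1/5).
On side B_1B_2 the B_3-coordinate is zero; dropping M's B_3-weight 1/5 and renormalizing the remaining 3/5 : 1/5 gives weights 3/4, 1/4 on B_1, B_2.
N = (3/4)·(0, 0) + (1/4)·(2, 7) = (1/2, 7/4).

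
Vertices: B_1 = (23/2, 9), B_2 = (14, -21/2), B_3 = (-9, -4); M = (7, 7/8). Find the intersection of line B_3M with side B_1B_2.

(37/3, 5/2)

Barycentric coordinates of M with respect to B_1B_2B_3: (1/2, 1/4, 1/4).
On side B_1B_2 the B_3-coordinate is zero; dropping M's B_3-weight 1/4 and renormalizing the remaining 1/2 : 1/4 gives weights 2/3, 1/3 on B_1, B_2.
N = (2/3)·(23/2, 9) + (1/3)·(14, -21/2) = (37/3, 5/2).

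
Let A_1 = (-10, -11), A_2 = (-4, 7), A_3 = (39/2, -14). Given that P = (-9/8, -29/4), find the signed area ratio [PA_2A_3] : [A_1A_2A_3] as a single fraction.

[A_1A_2A_3] = ½·((-10)·(7−(-14)) + (-4)·(-14−(-11)) + (39/2)·(-11−7)) = ½·(-210 + 12 − 351) = -549/2.
[PA_2A_3] = ½·((-9/8)·(7−(-14)) + (-4)·(-14−(-29/4)) + (39/2)·(-29/4−7)) = ½·(-189/8 + 27 − 2223/8) = -549/4, so the ratio is (-549/4)/(-549/2) = 1/2.

1/2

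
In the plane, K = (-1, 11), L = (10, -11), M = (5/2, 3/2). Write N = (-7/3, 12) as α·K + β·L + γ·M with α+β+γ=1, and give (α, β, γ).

Signed area of the reference triangle: [KLM] = ½·((-1)·(-11−(3/2)) + 10·(3/2−11) + (5/2)·(11−(-11))) = ½·(25/2 − 95 + 55) = -55/4.
[NLM] = ½·((-7/3)·(-11−(3/2)) + 10·(3/2−12) + (5/2)·(12−(-11))) = ½·(175/6 − 105 + 115/2) = -55/6, so the K-coordinate is (-55/6)/(-55/4) = 2/3.
[KNM] = ½·((-1)·(12−(3/2)) + (-7/3)·(3/2−11) + (5/2)·(11−12)) = ½·(-21/2 + 133/6 − 5/2) = 55/12, so the L-coordinate is -1/3.
[KLN] = ½·((-1)·(-11−12) + 10·(12−11) + (-7/3)·(11−(-11))) = ½·(23 + 10 − 154/3) = -55/6, so the M-coordinate is 2/3.
Check: 2/3 − 1/3 + 2/3 = 1.

(2/3, -1/3, 2/3)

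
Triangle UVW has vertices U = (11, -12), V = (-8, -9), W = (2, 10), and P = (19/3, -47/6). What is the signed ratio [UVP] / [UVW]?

[UVW] = ½·(11·(-9−10) + (-8)·(10−(-12)) + 2·(-12−(-9))) = ½·(-209 − 176 − 6) = -391/2.
[UVP] = ½·(11·(-9−(-47/6)) + (-8)·(-47/6−(-12)) + (19/3)·(-12−(-9))) = ½·(-77/6 − 100/3 − 19) = -391/12, so the ratio is (-391/12)/(-391/2) = 1/6.

1/6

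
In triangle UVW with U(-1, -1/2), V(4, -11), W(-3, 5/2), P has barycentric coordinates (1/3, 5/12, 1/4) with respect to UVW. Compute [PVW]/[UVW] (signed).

1/3

The signed ratio [PVW]/[UVW] equals the barycentric coordinate of P at vertex U, which is 1/3.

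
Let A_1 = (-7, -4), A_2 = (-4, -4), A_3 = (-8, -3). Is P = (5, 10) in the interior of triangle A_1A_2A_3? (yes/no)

no

Barycentric coordinates of P: (-65/3, 26/3, 14).
The three coordinates are negative, positive, positive; a point is interior exactly when all three are positive.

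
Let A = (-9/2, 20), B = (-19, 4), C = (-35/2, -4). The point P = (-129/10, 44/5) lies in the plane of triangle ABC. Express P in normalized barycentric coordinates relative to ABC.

Signed area of the reference triangle: [ABC] = ½·((-9/2)·(4−(-4)) + (-19)·(-4−20) + (-35/2)·(20−4)) = ½·(-36 + 456 − 280) = 70.
[PBC] = ½·((-129/10)·(4−(-4)) + (-19)·(-4−(44/5)) + (-35/2)·(44/5−4)) = ½·(-516/5 + 1216/5 − 84) = 28, so the A-coordinate is 28/70 = 2/5.
[APC] = ½·((-9/2)·(44/5−(-4)) + (-129/10)·(-4−20) + (-35/2)·(20−(44/5))) = ½·(-288/5 + 1548/5 − 196) = 28, so the B-coordinate is 2/5.
[ABP] = ½·((-9/2)·(4−(44/5)) + (-19)·(44/5−20) + (-129/10)·(20−4)) = ½·(108/5 + 1064/5 − 1032/5) = 14, so the C-coordinate is 1/5.

(2/5, 2/5, 1/5)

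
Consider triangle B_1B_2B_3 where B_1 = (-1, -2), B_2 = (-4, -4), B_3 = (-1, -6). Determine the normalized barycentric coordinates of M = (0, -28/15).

(6/5, -1/3, 2/15)

Signed area of the reference triangle: [B_1B_2B_3] = ½·((-1)·(-4−(-6)) + (-4)·(-6−(-2)) + (-1)·(-2−(-4))) = ½·(-2 + 16 − 2) = 6.
[MB_2B_3] = ½·(0·(-4−(-6)) + (-4)·(-6−(-28/15)) + (-1)·(-28/15−(-4))) = ½·(0 + 248/15 − 32/15) = 36/5, so the B_1-coordinate is (36/5)/6 = 6/5.
[B_1MB_3] = ½·((-1)·(-28/15−(-6)) + 0·(-6−(-2)) + (-1)·(-2−(-28/15))) = ½·(-62/15 + 0 + 2/15) = -2, so the B_2-coordinate is -1/3.
[B_1B_2M] = ½·((-1)·(-4−(-28/15)) + (-4)·(-28/15−(-2)) + 0·(-2−(-4))) = ½·(32/15 − 8/15 + 0) = 4/5, so the B_3-coordinate is 2/15.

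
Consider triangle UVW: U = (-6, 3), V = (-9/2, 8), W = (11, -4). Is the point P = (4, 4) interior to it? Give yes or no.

no

Barycentric coordinates of P: (-80/191, 174/191, 97/191).
The three coordinates are negative, positive, positive; a point is interior exactly when all three are positive.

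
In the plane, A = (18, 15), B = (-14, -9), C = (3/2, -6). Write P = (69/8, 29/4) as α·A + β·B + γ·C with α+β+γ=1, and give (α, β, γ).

Signed area of the reference triangle: [ABC] = ½·(18·(-9−(-6)) + (-14)·(-6−15) + (3/2)·(15−(-9))) = ½·(-54 + 294 + 36) = 138.
[PBC] = ½·((69/8)·(-9−(-6)) + (-14)·(-6−(29/4)) + (3/2)·(29/4−(-9))) = ½·(-207/8 + 371/2 + 195/8) = 92, so the A-coordinate is 92/138 = 2/3.
[APC] = ½·(18·(29/4−(-6)) + (69/8)·(-6−15) + (3/2)·(15−(29/4))) = ½·(477/2 − 1449/8 + 93/8) = 69/2, so the B-coordinate is 1/4.
[ABP] = ½·(18·(-9−(29/4)) + (-14)·(29/4−15) + (69/8)·(15−(-9))) = ½·(-585/2 + 217/2 + 207) = 23/2, so the C-coordinate is 1/12.

(2/3, 1/4, 1/12)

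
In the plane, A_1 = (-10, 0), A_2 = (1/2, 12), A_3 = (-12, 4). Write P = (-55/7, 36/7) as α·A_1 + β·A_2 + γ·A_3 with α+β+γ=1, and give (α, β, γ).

(2/7, 2/7, 3/7)

Signed area of the reference triangle: [A_1A_2A_3] = ½·((-10)·(12−4) + (1/2)·(4−0) + (-12)·(0−12)) = ½·(-80 + 2 + 144) = 33.
[PA_2A_3] = ½·((-55/7)·(12−4) + (1/2)·(4−(36/7)) + (-12)·(36/7−12)) = ½·(-440/7 − 4/7 + 576/7) = 66/7, so the A_1-coordinate is (66/7)/33 = 2/7.
[A_1PA_3] = ½·((-10)·(36/7−4) + (-55/7)·(4−0) + (-12)·(0−(36/7))) = ½·(-80/7 − 220/7 + 432/7) = 66/7, so the A_2-coordinate is 2/7.
[A_1A_2P] = ½·((-10)·(12−(36/7)) + (1/2)·(36/7−0) + (-55/7)·(0−12)) = ½·(-480/7 + 18/7 + 660/7) = 99/7, so the A_3-coordinate is 3/7.
Check: 2/7 + 2/7 + 3/7 = 1.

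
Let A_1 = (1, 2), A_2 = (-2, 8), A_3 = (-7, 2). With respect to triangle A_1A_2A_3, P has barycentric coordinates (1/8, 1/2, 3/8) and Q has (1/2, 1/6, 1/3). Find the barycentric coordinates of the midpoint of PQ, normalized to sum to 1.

Since both coordinate triples sum to 1, the midpoint's barycentrics are the componentwise average.
(1/8+1/2)/2 = 5/16; similarly 1/3 and 17/48.

(5/16, 1/3, 17/48)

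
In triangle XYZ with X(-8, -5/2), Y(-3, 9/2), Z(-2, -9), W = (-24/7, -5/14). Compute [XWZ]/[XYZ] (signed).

[XYZ] = ½·((-8)·(9/2−(-9)) + (-3)·(-9−(-5/2)) + (-2)·(-5/2−(9/2))) = ½·(-108 + 39/2 + 14) = -149/4.
[XWZ] = ½·((-8)·(-5/14−(-9)) + (-24/7)·(-9−(-5/2)) + (-2)·(-5/2−(-5/14))) = ½·(-484/7 + 156/7 + 30/7) = -149/7, so the ratio is (-149/7)/(-149/4) = 4/7.

4/7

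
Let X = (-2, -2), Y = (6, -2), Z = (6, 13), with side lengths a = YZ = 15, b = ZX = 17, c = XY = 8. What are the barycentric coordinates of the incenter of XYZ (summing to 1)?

(3/8, 17/40, 1/5)

The incenter has barycentric coordinates proportional to the opposite side lengths: (15 : 17 : 8).
Normalizing by 15+17+8 = 40 gives (3/8, 17/40, 1/5).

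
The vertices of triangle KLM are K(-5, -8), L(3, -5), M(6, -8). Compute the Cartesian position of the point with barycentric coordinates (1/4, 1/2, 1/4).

N = (1/4)·K + (1/2)·L + (1/4)·M.
x-coordinate: (1/4)·(-5) + (1/2)·3 + (1/4)·6 = 7/4.
y-coordinate: (1/4)·(-8) + (1/2)·(-5) + (1/4)·(-8) = -13/2.

(7/4, -13/2)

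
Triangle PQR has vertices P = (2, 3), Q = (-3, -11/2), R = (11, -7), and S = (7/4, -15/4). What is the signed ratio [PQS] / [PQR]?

[PQR] = ½·(2·(-11/2−(-7)) + (-3)·(-7−3) + 11·(3−(-11/2))) = ½·(3 + 30 + 187/2) = 253/4.
[PQS] = ½·(2·(-11/2−(-15/4)) + (-3)·(-15/4−3) + (7/4)·(3−(-11/2))) = ½·(-7/2 + 81/4 + 119/8) = 253/16, so the ratio is (253/16)/(253/4) = 1/4.

1/4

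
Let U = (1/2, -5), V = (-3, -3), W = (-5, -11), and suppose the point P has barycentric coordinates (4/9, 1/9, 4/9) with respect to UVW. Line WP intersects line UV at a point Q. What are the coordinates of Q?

(-1/5, -23/5)

Line WP meets UV where the W-coordinate vanishes; zeroing P's W-weight and renormalizing leaves U, V-weights 4/9 : 1/9 → (4/5, 1/5).
So Q = (4/5)·U + (1/5)·V = (-1/5, -23/5).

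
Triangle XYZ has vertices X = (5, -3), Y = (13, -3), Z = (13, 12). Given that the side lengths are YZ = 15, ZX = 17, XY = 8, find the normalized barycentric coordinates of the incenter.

The incenter has barycentric coordinates proportional to the opposite side lengths: (15 : 17 : 8).
Normalizing by 15+17+8 = 40 gives (3/8, 17/40, 1/5).

(3/8, 17/40, 1/5)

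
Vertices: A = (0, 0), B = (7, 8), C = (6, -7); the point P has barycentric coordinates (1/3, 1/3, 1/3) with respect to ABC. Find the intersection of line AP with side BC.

Line AP meets BC where the A-coordinate vanishes; zeroing P's A-weight and renormalizing leaves B, C-weights 1/3 : 1/3 → (1/2, 1/2).
So Q = (1/2)·B + (1/2)·C = (13/2, 1/2).

(13/2, 1/2)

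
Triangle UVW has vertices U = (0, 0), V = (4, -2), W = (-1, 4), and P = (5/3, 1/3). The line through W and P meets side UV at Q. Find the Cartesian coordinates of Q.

(3, -3/2)

Barycentric coordinates of P with respect to UVW: (1/6, 1/2, 1/3).
On side UV the W-coordinate is zero; dropping P's W-weight 1/3 and renormalizing the remaining 1/6 : 1/2 gives weights 1/4, 3/4 on U, V.
Q = (1/4)·(0, 0) + (3/4)·(4, -2) = (3, -3/2).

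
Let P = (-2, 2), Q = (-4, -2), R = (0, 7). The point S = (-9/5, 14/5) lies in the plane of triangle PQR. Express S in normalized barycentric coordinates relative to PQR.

(3/10, 3/10, 2/5)

Signed area of the reference triangle: [PQR] = ½·((-2)·(-2−7) + (-4)·(7−2) + 0·(2−(-2))) = ½·(18 − 20 + 0) = -1.
[SQR] = ½·((-9/5)·(-2−7) + (-4)·(7−(14/5)) + 0·(14/5−(-2))) = ½·(81/5 − 84/5 + 0) = -3/10, so the P-coordinate is (-3/10)/(-1) = 3/10.
[PSR] = ½·((-2)·(14/5−7) + (-9/5)·(7−2) + 0·(2−(14/5))) = ½·(42/5 − 9 + 0) = -3/10, so the Q-coordinate is 3/10.
[PQS] = ½·((-2)·(-2−(14/5)) + (-4)·(14/5−2) + (-9/5)·(2−(-2))) = ½·(48/5 − 16/5 − 36/5) = -2/5, so the R-coordinate is 2/5.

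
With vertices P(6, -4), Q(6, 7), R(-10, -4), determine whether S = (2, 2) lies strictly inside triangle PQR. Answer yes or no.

yes

Barycentric coordinates of S: (9/44, 6/11, 1/4).
The three coordinates are positive, positive, positive; a point is interior exactly when all three are positive.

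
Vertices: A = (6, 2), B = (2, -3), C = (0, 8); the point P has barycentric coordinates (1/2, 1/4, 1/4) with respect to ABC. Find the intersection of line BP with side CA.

Line BP meets CA where the B-coordinate vanishes; zeroing P's B-weight and renormalizing leaves C, A-weights 1/4 : 1/2 → (1/3, 2/3).
So Q = (1/3)·C + (2/3)·A = (4, 4).

(4, 4)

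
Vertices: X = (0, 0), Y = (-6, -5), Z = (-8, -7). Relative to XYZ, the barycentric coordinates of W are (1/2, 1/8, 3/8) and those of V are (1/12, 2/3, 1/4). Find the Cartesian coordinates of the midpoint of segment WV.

Barycentric coordinates of the midpoint are the average: (7/24, 19/48, 5/16).
Converting: (7/24)·X + (19/48)·Y + (5/16)·Z = (-39/8, -25/6).

(-39/8, -25/6)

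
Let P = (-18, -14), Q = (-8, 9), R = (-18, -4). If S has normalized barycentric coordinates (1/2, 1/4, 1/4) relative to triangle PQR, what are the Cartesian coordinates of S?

S = (1/2)·P + (1/4)·Q + (1/4)·R.
x-coordinate: (1/2)·(-18) + (1/4)·(-8) + (1/4)·(-18) = -31/2.
y-coordinate: (1/2)·(-14) + (1/4)·9 + (1/4)·(-4) = -23/4.

(-31/2, -23/4)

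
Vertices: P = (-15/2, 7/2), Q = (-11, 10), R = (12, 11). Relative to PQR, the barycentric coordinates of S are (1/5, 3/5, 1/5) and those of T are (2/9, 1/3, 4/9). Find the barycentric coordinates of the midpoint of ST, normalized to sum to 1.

Since both coordinate triples sum to 1, the midpoint's barycentrics are the componentwise average.
(1/5+2/9)/2 = 19/90; similarly 7/15 and 29/90.

(19/90, 7/15, 29/90)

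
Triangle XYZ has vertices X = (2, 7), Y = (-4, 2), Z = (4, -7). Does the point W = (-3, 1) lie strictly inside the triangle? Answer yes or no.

Barycentric coordinates of W: (1/94, 41/47, 11/94).
The three coordinates are positive, positive, positive; a point is interior exactly when all three are positive.

yes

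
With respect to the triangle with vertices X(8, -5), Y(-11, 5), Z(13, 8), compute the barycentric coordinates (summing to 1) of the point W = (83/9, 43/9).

Signed area of the reference triangle: [XYZ] = ½·(8·(5−8) + (-11)·(8−(-5)) + 13·(-5−5)) = ½·(-24 − 143 − 130) = -297/2.
[WYZ] = ½·((83/9)·(5−8) + (-11)·(8−(43/9)) + 13·(43/9−5)) = ½·(-83/3 − 319/9 − 26/9) = -33, so the X-coordinate is (-33)/(-297/2) = 2/9.
[XWZ] = ½·(8·(43/9−8) + (83/9)·(8−(-5)) + 13·(-5−(43/9))) = ½·(-232/9 + 1079/9 − 1144/9) = -33/2, so the Y-coordinate is 1/9.
[XYW] = ½·(8·(5−(43/9)) + (-11)·(43/9−(-5)) + (83/9)·(-5−5)) = ½·(16/9 − 968/9 − 830/9) = -99, so the Z-coordinate is 2/3.
Check: 2/9 + 1/9 + 2/3 = 1.

(2/9, 1/9, 2/3)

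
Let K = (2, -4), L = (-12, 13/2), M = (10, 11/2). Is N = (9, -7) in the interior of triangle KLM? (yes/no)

Barycentric coordinates of N: (276/217, -181/434, 9/62).
The three coordinates are positive, negative, positive; a point is interior exactly when all three are positive.

no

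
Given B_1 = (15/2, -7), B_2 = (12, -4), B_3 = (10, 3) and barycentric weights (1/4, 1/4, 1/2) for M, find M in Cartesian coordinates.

(79/8, -5/4)

M = (1/4)·B_1 + (1/4)·B_2 + (1/2)·B_3.
x-coordinate: (1/4)·(15/2) + (1/4)·12 + (1/2)·10 = 79/8.
y-coordinate: (1/4)·(-7) + (1/4)·(-4) + (1/2)·3 = -5/4.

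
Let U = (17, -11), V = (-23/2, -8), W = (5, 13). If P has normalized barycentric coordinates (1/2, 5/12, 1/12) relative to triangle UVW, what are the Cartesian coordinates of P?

P = (1/2)·U + (5/12)·V + (1/12)·W.
x-coordinate: (1/2)·17 + (5/12)·(-23/2) + (1/12)·5 = 33/8.
y-coordinate: (1/2)·(-11) + (5/12)·(-8) + (1/12)·13 = -31/4.

(33/8, -31/4)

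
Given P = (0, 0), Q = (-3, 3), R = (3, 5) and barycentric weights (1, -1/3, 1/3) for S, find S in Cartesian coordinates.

(2, 2/3)

S = 1·P + (-1/3)·Q + (1/3)·R.
x-coordinate: 1·0 + (-1/3)·(-3) + (1/3)·3 = 2.
y-coordinate: 1·0 + (-1/3)·3 + (1/3)·5 = 2/3.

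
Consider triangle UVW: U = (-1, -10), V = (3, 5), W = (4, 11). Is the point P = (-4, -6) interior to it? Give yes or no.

Barycentric coordinates of P: (31/9, -83/9, 61/9).
The three coordinates are positive, negative, positive; a point is interior exactly when all three are positive.

no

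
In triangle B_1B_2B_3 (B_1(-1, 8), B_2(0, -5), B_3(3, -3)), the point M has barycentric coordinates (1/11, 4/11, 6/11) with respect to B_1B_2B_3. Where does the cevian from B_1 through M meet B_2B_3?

(9/5, -19/5)

Line B_1M meets B_2B_3 where the B_1-coordinate vanishes; zeroing M's B_1-weight and renormalizing leaves B_2, B_3-weights 4/11 : 6/11 → (2/5, 3/5).
So N = (2/5)·B_2 + (3/5)·B_3 = (9/5, -19/5).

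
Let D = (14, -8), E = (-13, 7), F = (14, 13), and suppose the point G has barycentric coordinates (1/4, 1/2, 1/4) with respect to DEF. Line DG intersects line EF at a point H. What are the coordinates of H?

(-4, 9)

Line DG meets EF where the D-coordinate vanishes; zeroing G's D-weight and renormalizing leaves E, F-weights 1/2 : 1/4 → (2/3, 1/3).
So H = (2/3)·E + (1/3)·F = (-4, 9).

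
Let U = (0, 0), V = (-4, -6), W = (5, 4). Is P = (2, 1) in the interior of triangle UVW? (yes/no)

Barycentric coordinates of P: (3/14, 3/14, 4/7).
The three coordinates are positive, positive, positive; a point is interior exactly when all three are positive.

yes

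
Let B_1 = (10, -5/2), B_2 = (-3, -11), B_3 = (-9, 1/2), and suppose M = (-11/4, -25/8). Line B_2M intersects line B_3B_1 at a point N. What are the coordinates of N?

(-8/3, -1/2)

Barycentric coordinates of M with respect to B_1B_2B_3: (1/4, 1/4, 1/2).
On side B_3B_1 the B_2-coordinate is zero; dropping M's B_2-weight 1/4 and renormalizing the remaining 1/2 : 1/4 gives weights 2/3, 1/3 on B_3, B_1.
N = (2/3)·(-9, 1/2) + (1/3)·(10, -5/2) = (-8/3, -1/2).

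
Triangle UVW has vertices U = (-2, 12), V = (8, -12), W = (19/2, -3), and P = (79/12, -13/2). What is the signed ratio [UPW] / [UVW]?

[UVW] = ½·((-2)·(-12−(-3)) + 8·(-3−12) + (19/2)·(12−(-12))) = ½·(18 − 120 + 228) = 63.
[UPW] = ½·((-2)·(-13/2−(-3)) + (79/12)·(-3−12) + (19/2)·(12−(-13/2))) = ½·(7 − 395/4 + 703/4) = 42, so the ratio is 42/63 = 2/3.

2/3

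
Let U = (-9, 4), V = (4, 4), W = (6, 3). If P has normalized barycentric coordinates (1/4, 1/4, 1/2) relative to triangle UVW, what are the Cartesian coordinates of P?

P = (1/4)·U + (1/4)·V + (1/2)·W.
x-coordinate: (1/4)·(-9) + (1/4)·4 + (1/2)·6 = 7/4.
y-coordinate: (1/4)·4 + (1/4)·4 + (1/2)·3 = 7/2.

(7/4, 7/2)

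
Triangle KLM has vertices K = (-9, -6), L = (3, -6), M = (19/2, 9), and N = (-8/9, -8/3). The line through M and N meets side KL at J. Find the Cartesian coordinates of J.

Barycentric coordinates of N with respect to KLM: (4/9, 1/3, 2/9).
On side KL the M-coordinate is zero; dropping N's M-weight 2/9 and renormalizing the remaining 4/9 : 1/3 gives weights 4/7, 3/7 on K, L.
J = (4/7)·(-9, -6) + (3/7)·(3, -6) = (-27/7, -6).

(-27/7, -6)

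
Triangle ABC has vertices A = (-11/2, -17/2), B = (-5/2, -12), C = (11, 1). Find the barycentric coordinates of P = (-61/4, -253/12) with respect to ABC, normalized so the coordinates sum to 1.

(1/2, 4/3, -5/6)

Signed area of the reference triangle: [ABC] = ½·((-11/2)·(-12−1) + (-5/2)·(1−(-17/2)) + 11·(-17/2−(-12))) = ½·(143/2 − 95/4 + 77/2) = 345/8.
[PBC] = ½·((-61/4)·(-12−1) + (-5/2)·(1−(-253/12)) + 11·(-253/12−(-12))) = ½·(793/4 − 1325/24 − 1199/12) = 345/16, so the A-coordinate is (345/16)/(345/8) = 1/2.
[APC] = ½·((-11/2)·(-253/12−1) + (-61/4)·(1−(-17/2)) + 11·(-17/2−(-253/12))) = ½·(2915/24 − 1159/8 + 1661/12) = 115/2, so the B-coordinate is 4/3.
[ABP] = ½·((-11/2)·(-12−(-253/12)) + (-5/2)·(-253/12−(-17/2)) + (-61/4)·(-17/2−(-12))) = ½·(-1199/24 + 755/24 − 427/8) = -575/16, so the C-coordinate is -5/6.
Check: 1/2 + 4/3 − 5/6 = 1.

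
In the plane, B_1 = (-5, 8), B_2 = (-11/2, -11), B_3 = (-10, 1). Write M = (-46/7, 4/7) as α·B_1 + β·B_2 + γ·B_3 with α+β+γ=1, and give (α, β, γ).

Signed area of the reference triangle: [B_1B_2B_3] = ½·((-5)·(-11−1) + (-11/2)·(1−8) + (-10)·(8−(-11))) = ½·(60 + 77/2 − 190) = -183/4.
[MB_2B_3] = ½·((-46/7)·(-11−1) + (-11/2)·(1−(4/7)) + (-10)·(4/7−(-11))) = ½·(552/7 − 33/14 − 810/7) = -549/28, so the B_1-coordinate is (-549/28)/(-183/4) = 3/7.
[B_1MB_3] = ½·((-5)·(4/7−1) + (-46/7)·(1−8) + (-10)·(8−(4/7))) = ½·(15/7 + 46 − 520/7) = -183/14, so the B_2-coordinate is 2/7.
[B_1B_2M] = ½·((-5)·(-11−(4/7)) + (-11/2)·(4/7−8) + (-46/7)·(8−(-11))) = ½·(405/7 + 286/7 − 874/7) = -183/14, so the B_3-coordinate is 2/7.

(3/7, 2/7, 2/7)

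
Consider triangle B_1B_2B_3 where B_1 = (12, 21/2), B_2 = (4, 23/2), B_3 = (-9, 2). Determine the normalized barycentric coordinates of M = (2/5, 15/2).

(1/5, 2/5, 2/5)

Signed area of the reference triangle: [B_1B_2B_3] = ½·(12·(23/2−2) + 4·(2−(21/2)) + (-9)·(21/2−(23/2))) = ½·(114 − 34 + 9) = 89/2.
[MB_2B_3] = ½·((2/5)·(23/2−2) + 4·(2−(15/2)) + (-9)·(15/2−(23/2))) = ½·(19/5 − 22 + 36) = 89/10, so the B_1-coordinate is (89/10)/(89/2) = 1/5.
[B_1MB_3] = ½·(12·(15/2−2) + (2/5)·(2−(21/2)) + (-9)·(21/2−(15/2))) = ½·(66 − 17/5 − 27) = 89/5, so the B_2-coordinate is 2/5.
[B_1B_2M] = ½·(12·(23/2−(15/2)) + 4·(15/2−(21/2)) + (2/5)·(21/2−(23/2))) = ½·(48 − 12 − 2/5) = 89/5, so the B_3-coordinate is 2/5.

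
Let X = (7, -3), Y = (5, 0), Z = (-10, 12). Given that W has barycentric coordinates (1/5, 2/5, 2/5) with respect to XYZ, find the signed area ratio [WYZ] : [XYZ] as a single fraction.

1/5

The signed ratio [WYZ]/[XYZ] equals the barycentric coordinate of W at vertex X, which is 1/5.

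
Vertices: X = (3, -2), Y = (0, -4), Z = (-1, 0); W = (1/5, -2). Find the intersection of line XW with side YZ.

(-1/2, -2)

Barycentric coordinates of W with respect to XYZ: (1/5, 2/5, 2/5).
On side YZ the X-coordinate is zero; dropping W's X-weight 1/5 and renormalizing the remaining 2/5 : 2/5 gives weights 1/2, 1/2 on Y, Z.
V = (1/2)·(0, -4) + (1/2)·(-1, 0) = (-1/2, -2).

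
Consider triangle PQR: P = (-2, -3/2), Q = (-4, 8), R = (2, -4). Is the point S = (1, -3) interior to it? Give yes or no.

Barycentric coordinates of S: (2/11, 1/22, 17/22).
The three coordinates are positive, positive, positive; a point is interior exactly when all three are positive.

yes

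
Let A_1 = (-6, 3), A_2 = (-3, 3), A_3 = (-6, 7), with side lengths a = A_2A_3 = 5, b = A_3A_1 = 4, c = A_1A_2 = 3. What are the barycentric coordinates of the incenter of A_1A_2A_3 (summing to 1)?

(5/12, 1/3, 1/4)

The incenter has barycentric coordinates proportional to the opposite side lengths: (5 : 4 : 3).
Normalizing by 5+4+3 = 12 gives (5/12, 1/3, 1/4).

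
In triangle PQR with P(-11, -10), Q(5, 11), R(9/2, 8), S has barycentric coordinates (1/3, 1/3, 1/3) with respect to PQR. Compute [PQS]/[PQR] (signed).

1/3

The signed ratio [PQS]/[PQR] equals the barycentric coordinate of S at vertex R, which is 1/3.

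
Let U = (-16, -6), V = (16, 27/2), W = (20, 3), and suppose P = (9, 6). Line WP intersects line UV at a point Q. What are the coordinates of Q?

Barycentric coordinates of P with respect to UVW: (1/4, 1/2, 1/4).
On side UV the W-coordinate is zero; dropping P's W-weight 1/4 and renormalizing the remaining 1/4 : 1/2 gives weights 1/3, 2/3 on U, V.
Q = (1/3)·(-16, -6) + (2/3)·(16, 27/2) = (16/3, 7).

(16/3, 7)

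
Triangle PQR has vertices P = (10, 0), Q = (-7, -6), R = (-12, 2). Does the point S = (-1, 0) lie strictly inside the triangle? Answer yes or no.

Barycentric coordinates of S: (39/83, 11/83, 33/83).
The three coordinates are positive, positive, positive; a point is interior exactly when all three are positive.

yes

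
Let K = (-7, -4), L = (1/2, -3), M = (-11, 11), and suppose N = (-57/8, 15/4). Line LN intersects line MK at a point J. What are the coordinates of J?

(-29/3, 6)

Barycentric coordinates of N with respect to KLM: (1/4, 1/4, 1/2).
On side MK the L-coordinate is zero; dropping N's L-weight 1/4 and renormalizing the remaining 1/2 : 1/4 gives weights 2/3, 1/3 on M, K.
J = (2/3)·(-11, 11) + (1/3)·(-7, -4) = (-29/3, 6).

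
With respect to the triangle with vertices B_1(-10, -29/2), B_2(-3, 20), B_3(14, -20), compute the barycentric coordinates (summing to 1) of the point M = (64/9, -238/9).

(4/9, -2/9, 7/9)

Signed area of the reference triangle: [B_1B_2B_3] = ½·((-10)·(20−(-20)) + (-3)·(-20−(-29/2)) + 14·(-29/2−20)) = ½·(-400 + 33/2 − 483) = -1733/4.
[MB_2B_3] = ½·((64/9)·(20−(-20)) + (-3)·(-20−(-238/9)) + 14·(-238/9−20)) = ½·(2560/9 − 58/3 − 5852/9) = -1733/9, so the B_1-coordinate is (-1733/9)/(-1733/4) = 4/9.
[B_1MB_3] = ½·((-10)·(-238/9−(-20)) + (64/9)·(-20−(-29/2)) + 14·(-29/2−(-238/9))) = ½·(580/9 − 352/9 + 1505/9) = 1733/18, so the B_2-coordinate is -2/9.
[B_1B_2M] = ½·((-10)·(20−(-238/9)) + (-3)·(-238/9−(-29/2)) + (64/9)·(-29/2−20)) = ½·(-4180/9 + 215/6 − 736/3) = -12131/36, so the B_3-coordinate is 7/9.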